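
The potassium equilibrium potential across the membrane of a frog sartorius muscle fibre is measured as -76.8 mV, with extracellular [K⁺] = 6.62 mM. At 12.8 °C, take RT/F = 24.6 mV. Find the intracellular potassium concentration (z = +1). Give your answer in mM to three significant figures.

150 mM

Nernst: E = (24.6/1) · ln([out]/[in]), so ln([out]/[in]) = -76.8 × 1 / 24.6 = -3.1220.
[out]/[in] = e^(-3.1220) = 0.04407.
[in] = 6.62 / 0.04407 = 150.2 mM.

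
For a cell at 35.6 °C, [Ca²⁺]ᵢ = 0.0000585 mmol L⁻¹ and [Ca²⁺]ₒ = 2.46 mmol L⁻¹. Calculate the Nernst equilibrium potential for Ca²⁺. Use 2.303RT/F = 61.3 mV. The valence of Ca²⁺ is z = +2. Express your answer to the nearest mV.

E = (61.3/z) · log₁₀([Ca²⁺]_out/[Ca²⁺]_in) with z = +2.
= (61.3/2) · log₁₀(2.46/0.0000585) = 30.65 · log₁₀(4.205e+04)
= 30.65 · (4.6238) = 141.72 mV

142 mV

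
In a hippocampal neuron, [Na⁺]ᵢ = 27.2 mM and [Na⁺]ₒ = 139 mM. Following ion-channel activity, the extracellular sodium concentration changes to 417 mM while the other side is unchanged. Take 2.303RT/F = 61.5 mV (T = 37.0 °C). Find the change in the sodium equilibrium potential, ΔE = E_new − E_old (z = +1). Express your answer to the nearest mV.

E_old = (61.5/1)·log₁₀(139/27.2) = 43.57 mV
E_new = (61.5/1)·log₁₀(417/27.2) = 72.91 mV
ΔE = 72.91 − (43.57) = 29.34 mV

29 mV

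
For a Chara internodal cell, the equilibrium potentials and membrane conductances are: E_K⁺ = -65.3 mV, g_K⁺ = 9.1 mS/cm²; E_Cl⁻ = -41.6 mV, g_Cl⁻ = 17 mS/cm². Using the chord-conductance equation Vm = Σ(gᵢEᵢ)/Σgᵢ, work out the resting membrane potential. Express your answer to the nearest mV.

-50 mV

Σ gᵢEᵢ = 9.1·(-65.3) + 17·(-41.6) = -1301.43
Σ gᵢ = 9.1 + 17 = 26.1
Vm = -1301.43 / 26.1 = -49.86 mV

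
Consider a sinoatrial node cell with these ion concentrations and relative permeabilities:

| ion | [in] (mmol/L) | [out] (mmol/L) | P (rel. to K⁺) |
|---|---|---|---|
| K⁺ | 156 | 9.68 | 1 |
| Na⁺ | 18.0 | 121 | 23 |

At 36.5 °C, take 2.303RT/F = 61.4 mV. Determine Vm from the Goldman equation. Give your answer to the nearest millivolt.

Vm = 61.4 · log₁₀[(Σ P·[cation]ₒ + Σ P·[anion]ᵢ) / (Σ P·[cation]ᵢ + Σ P·[anion]ₒ)]
Numerator = 1×9.68 + 23×121 = 2793
Denominator = 1×156 + 23×18.0 = 570
Vm = 61.4 · log₁₀(4.8994) = 61.4 × (0.6901) = 42.37 mV

42 mV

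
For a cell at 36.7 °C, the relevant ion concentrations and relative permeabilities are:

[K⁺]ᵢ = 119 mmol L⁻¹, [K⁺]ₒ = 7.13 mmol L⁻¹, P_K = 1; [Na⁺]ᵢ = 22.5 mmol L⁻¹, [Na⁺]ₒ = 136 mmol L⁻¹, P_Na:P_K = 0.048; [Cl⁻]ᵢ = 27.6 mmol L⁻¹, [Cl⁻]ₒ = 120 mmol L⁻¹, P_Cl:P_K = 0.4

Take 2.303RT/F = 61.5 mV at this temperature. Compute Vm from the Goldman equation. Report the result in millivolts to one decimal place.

Vm = 61.5 · log₁₀[(Σ P·[cation]ₒ + Σ P·[anion]ᵢ) / (Σ P·[cation]ᵢ + Σ P·[anion]ₒ)]
Numerator = 1×7.13 + 0.048×136 + 0.4×27.6 = 24.7
Denominator = 1×119 + 0.048×22.5 + 0.4×120 = 168.1
Vm = 61.5 · log₁₀(0.14694) = 61.5 × (-0.8329) = -51.22 mV

-51.2 mV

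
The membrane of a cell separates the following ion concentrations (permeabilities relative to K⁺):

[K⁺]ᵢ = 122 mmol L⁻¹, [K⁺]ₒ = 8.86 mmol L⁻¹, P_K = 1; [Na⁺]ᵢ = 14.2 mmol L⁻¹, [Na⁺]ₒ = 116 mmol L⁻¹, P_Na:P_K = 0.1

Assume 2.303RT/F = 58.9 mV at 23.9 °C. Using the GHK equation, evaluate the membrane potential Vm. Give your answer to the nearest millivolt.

Vm = 58.9 · log₁₀[(Σ P·[cation]ₒ + Σ P·[anion]ᵢ) / (Σ P·[cation]ᵢ + Σ P·[anion]ₒ)]
Numerator = 1×8.86 + 0.1×116 = 20.46
Denominator = 1×122 + 0.1×14.2 = 123.4
Vm = 58.9 · log₁₀(0.16578) = 58.9 × (-0.7805) = -45.97 mV

-46 mV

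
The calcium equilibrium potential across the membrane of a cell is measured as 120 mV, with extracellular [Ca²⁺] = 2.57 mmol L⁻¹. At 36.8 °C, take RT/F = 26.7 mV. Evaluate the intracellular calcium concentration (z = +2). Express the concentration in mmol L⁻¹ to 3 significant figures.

0.000321 mmol L⁻¹

Nernst: E = (26.7/2) · ln([out]/[in]), so ln([out]/[in]) = 120.0 × 2 / 26.7 = 8.9888.
[out]/[in] = e^(8.9888) = 8013.
[in] = 2.57 / 8013 = 0.0003207 mmol L⁻¹.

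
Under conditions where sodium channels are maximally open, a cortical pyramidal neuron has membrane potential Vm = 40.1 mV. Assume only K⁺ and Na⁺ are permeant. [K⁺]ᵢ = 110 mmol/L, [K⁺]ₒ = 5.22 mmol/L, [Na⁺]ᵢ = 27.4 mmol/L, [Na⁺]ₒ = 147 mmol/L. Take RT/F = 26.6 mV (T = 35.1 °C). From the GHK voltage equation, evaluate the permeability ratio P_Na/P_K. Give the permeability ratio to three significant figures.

21.1

Let α = P_Na/P_K. GHK: Vm = 26.6·ln[(Kₒ + α·Naₒ)/(Kᵢ + α·Naᵢ)].
e^(Vm/26.6) = e^(40.1/26.6) = 4.5155
So 4.5155·(Kᵢ + α·Naᵢ) = Kₒ + α·Naₒ → α = (4.5155·110.0 − 5.22) / (147.0 − 4.5155·27.4)
α = (496.7 − 5.22) / (147.0 − 123.7) = 491.5/23.27 = 21.12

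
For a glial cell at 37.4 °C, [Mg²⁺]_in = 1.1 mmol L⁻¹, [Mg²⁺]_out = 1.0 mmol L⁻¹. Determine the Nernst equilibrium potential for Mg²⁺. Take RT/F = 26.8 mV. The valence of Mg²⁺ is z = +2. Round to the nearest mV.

E = (26.8/z) · ln([Mg²⁺]_out/[Mg²⁺]_in) with z = +2.
= (26.8/2) · ln(1.0/1.1) = 13.40 · ln(0.9091)
= 13.40 · (-0.0953) = -1.28 mV

-1 mV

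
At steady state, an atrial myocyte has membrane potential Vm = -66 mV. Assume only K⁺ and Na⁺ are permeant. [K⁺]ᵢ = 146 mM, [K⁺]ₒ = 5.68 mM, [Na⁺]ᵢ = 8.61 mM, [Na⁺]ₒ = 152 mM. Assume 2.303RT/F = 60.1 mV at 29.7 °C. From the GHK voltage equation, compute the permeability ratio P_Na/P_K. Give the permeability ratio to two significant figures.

0.039

Let α = P_Na/P_K. GHK: Vm = 60.1·log₁₀[(Kₒ + α·Naₒ)/(Kᵢ + α·Naᵢ)].
10^(Vm/60.1) = 10^(-66.0/60.1) = 0.079768
So 0.079768·(Kᵢ + α·Naᵢ) = Kₒ + α·Naₒ → α = (0.079768·146.0 − 5.68) / (152.0 − 0.079768·8.61)
α = (11.65 − 5.68) / (152.0 − 0.6868) = 5.966/151.3 = 0.03943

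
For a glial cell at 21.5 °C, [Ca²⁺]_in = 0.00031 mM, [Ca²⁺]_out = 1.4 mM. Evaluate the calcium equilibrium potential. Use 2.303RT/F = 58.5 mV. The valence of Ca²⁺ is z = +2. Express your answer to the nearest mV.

E = (58.5/z) · log₁₀([Ca²⁺]_out/[Ca²⁺]_in) with z = +2.
= (58.5/2) · log₁₀(1.4/0.00031) = 29.25 · log₁₀(4516)
= 29.25 · (3.6548) = 106.90 mV

107 mV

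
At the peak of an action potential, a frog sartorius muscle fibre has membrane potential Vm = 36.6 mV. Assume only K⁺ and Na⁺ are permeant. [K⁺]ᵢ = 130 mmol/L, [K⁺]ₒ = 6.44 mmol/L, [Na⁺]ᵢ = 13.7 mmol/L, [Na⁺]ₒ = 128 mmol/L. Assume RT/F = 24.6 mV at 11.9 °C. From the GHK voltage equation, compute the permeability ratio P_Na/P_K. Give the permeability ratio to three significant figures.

8.45

Let α = P_Na/P_K. GHK: Vm = 24.6·ln[(Kₒ + α·Naₒ)/(Kᵢ + α·Naᵢ)].
e^(Vm/24.6) = e^(36.6/24.6) = 4.4274
So 4.4274·(Kᵢ + α·Naᵢ) = Kₒ + α·Naₒ → α = (4.4274·130.0 − 6.44) / (128.0 − 4.4274·13.7)
α = (575.6 − 6.44) / (128.0 − 60.65) = 569.1/67.35 = 8.451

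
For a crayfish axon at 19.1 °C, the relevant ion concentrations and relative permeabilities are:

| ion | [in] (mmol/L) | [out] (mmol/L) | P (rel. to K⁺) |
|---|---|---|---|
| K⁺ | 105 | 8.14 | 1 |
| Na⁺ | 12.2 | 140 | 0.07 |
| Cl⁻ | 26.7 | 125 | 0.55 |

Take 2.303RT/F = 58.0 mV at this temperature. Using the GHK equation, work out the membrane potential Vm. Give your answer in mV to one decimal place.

-42.3 mV

Vm = 58.0 · log₁₀[(Σ P·[cation]ₒ + Σ P·[anion]ᵢ) / (Σ P·[cation]ᵢ + Σ P·[anion]ₒ)]
Numerator = 1×8.14 + 0.07×140 + 0.55×26.7 = 32.62
Denominator = 1×105 + 0.07×12.2 + 0.55×125 = 174.6
Vm = 58.0 · log₁₀(0.18685) = 58.0 × (-0.7285) = -42.25 mV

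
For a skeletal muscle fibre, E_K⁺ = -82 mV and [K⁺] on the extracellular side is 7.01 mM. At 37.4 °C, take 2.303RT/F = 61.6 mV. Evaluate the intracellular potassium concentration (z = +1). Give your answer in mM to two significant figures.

150 mM

Nernst: E = (61.6/1) · log₁₀([out]/[in]), so log₁₀([out]/[in]) = -82.0 × 1 / 61.6 = -1.3312.
[out]/[in] = 10^(-1.3312) = 0.04665.
[in] = 7.01 / 0.04665 = 150.3 mM.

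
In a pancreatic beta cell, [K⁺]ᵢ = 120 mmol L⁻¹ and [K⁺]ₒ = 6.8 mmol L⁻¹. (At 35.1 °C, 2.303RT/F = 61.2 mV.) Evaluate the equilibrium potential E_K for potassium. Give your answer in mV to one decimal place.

E = (61.2/z) · log₁₀([K⁺]_out/[K⁺]_in) with z = +1.
= (61.2/1) · log₁₀(6.8/120) = 61.20 · log₁₀(0.05667)
= 61.20 · (-1.2467) = -76.30 mV

-76.3 mV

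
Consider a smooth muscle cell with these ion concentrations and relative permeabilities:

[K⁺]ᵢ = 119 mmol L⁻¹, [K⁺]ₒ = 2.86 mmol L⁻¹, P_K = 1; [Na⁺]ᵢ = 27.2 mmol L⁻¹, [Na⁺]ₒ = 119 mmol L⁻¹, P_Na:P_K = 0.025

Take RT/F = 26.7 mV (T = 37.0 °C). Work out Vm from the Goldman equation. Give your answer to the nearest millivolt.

Vm = 26.7 · ln[(Σ P·[cation]ₒ + Σ P·[anion]ᵢ) / (Σ P·[cation]ᵢ + Σ P·[anion]ₒ)]
Numerator = 1×2.86 + 0.025×119 = 5.835
Denominator = 1×119 + 0.025×27.2 = 119.7
Vm = 26.7 · ln(0.048755) = 26.7 × (-3.0209) = -80.66 mV

-81 mV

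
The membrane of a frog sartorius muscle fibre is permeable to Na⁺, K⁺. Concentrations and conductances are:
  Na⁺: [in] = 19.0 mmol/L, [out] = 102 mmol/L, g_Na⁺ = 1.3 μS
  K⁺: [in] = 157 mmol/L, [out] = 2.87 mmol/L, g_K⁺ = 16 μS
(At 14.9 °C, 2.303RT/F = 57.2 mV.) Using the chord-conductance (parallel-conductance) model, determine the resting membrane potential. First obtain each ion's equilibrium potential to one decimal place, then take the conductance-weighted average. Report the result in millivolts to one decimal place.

E_Na⁺ = (57.2/1)·log₁₀(102/19.0) = 41.7 mV
E_K⁺ = (57.2/1)·log₁₀(2.87/157) = -99.4 mV
Vm = (Σ gᵢEᵢ)/(Σ gᵢ) = (1.3·41.7 + 16·-99.4) / (1.3 + 16)
= -1536.19 / 17.3 = -88.80 mV

-88.8 mV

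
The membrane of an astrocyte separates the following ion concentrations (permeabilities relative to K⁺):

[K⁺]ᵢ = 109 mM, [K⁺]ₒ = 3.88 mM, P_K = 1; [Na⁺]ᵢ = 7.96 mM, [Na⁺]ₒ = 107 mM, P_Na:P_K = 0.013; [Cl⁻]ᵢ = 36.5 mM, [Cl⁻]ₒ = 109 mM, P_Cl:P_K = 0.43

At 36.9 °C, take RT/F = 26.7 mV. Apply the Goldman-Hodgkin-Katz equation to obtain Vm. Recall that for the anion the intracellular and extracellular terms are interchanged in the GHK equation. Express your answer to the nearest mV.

Vm = 26.7 · ln[(Σ P·[cation]ₒ + Σ P·[anion]ᵢ) / (Σ P·[cation]ᵢ + Σ P·[anion]ₒ)]
Numerator = 1×3.88 + 0.013×107 + 0.43×36.5 = 20.97
Denominator = 1×109 + 0.013×7.96 + 0.43×109 = 156
Vm = 26.7 · ln(0.13442) = 26.7 × (-2.0068) = -53.58 mV

-54 mV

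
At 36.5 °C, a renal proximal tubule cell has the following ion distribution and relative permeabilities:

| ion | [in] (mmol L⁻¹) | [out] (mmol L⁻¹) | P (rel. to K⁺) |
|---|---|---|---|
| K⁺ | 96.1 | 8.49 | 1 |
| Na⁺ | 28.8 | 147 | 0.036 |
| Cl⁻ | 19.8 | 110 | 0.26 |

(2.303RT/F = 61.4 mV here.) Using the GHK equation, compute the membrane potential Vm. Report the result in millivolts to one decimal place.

-50.5 mV

Vm = 61.4 · log₁₀[(Σ P·[cation]ₒ + Σ P·[anion]ᵢ) / (Σ P·[cation]ᵢ + Σ P·[anion]ₒ)]
Numerator = 1×8.49 + 0.036×147 + 0.26×19.8 = 18.93
Denominator = 1×96.1 + 0.036×28.8 + 0.26×110 = 125.7
Vm = 61.4 · log₁₀(0.15055) = 61.4 × (-0.8223) = -50.49 mV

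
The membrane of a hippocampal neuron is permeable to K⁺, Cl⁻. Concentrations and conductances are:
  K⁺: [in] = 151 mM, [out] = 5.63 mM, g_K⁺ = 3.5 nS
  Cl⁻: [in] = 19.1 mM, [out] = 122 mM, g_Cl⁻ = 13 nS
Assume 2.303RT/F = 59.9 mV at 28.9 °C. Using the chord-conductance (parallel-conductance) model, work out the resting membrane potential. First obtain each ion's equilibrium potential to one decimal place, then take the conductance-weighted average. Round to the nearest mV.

-56 mV

E_K⁺ = (59.9/1)·log₁₀(5.63/151) = -85.6 mV
E_Cl⁻ = (59.9/-1)·log₁₀(122/19.1) = -48.2 mV
Vm = (Σ gᵢEᵢ)/(Σ gᵢ) = (3.5·-85.6 + 13·-48.2) / (3.5 + 13)
= -926.20 / 16.5 = -56.13 mV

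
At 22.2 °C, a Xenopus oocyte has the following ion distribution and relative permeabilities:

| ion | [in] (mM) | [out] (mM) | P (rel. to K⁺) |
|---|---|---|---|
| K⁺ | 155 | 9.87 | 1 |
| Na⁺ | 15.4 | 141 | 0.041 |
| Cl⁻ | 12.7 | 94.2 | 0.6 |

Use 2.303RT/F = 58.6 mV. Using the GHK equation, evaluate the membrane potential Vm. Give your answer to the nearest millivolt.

-56 mV

Vm = 58.6 · log₁₀[(Σ P·[cation]ₒ + Σ P·[anion]ᵢ) / (Σ P·[cation]ᵢ + Σ P·[anion]ₒ)]
Numerator = 1×9.87 + 0.041×141 + 0.6×12.7 = 23.27
Denominator = 1×155 + 0.041×15.4 + 0.6×94.2 = 212.2
Vm = 58.6 · log₁₀(0.10969) = 58.6 × (-0.9598) = -56.25 mV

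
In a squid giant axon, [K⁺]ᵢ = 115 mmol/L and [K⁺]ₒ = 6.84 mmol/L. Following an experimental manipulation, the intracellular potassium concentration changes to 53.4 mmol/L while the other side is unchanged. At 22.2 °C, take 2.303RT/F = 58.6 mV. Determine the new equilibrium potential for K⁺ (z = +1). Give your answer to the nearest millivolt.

-52 mV

After the shift: [K⁺]_out = 6.84, [K⁺]_in = 53.4 mmol/L.
E_new = (58.6/1)·log₁₀(6.84/53.4) = 58.60 · (-0.8925) = -52.30 mV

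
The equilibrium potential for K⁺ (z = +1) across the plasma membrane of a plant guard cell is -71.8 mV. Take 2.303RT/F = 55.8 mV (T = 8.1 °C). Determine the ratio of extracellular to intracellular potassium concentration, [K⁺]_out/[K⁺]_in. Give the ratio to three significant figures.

0.0517

log₁₀([out]/[in]) = E·z/(55.8) = -71.8 × 1 / 55.8 = -1.2867
[out]/[in] = 10^(-1.2867) = 0.05167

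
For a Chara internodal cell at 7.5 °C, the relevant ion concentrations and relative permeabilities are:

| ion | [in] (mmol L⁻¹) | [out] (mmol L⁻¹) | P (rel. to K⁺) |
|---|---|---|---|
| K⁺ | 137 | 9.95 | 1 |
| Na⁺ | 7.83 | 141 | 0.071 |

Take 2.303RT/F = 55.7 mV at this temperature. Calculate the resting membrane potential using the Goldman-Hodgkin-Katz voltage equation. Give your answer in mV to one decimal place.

Vm = 55.7 · log₁₀[(Σ P·[cation]ₒ + Σ P·[anion]ᵢ) / (Σ P·[cation]ᵢ + Σ P·[anion]ₒ)]
Numerator = 1×9.95 + 0.071×141 = 19.96
Denominator = 1×137 + 0.071×7.83 = 137.6
Vm = 55.7 · log₁₀(0.14511) = 55.7 × (-0.8383) = -46.69 mV

-46.7 mV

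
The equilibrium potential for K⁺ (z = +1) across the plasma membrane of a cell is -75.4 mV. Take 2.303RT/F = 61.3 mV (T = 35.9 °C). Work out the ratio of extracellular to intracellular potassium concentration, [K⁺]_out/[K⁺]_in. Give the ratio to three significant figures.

0.0589

log₁₀([out]/[in]) = E·z/(61.3) = -75.4 × 1 / 61.3 = -1.2300
[out]/[in] = 10^(-1.2300) = 0.05888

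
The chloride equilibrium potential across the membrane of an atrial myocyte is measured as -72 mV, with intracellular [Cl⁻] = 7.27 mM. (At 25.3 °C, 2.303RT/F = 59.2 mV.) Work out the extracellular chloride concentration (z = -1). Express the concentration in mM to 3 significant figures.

120 mM

Nernst: E = (59.2/-1) · log₁₀([out]/[in]), so log₁₀([out]/[in]) = -72.0 × -1 / 59.2 = 1.2162.
[out]/[in] = 10^(1.2162) = 16.45.
[out] = 16.45 × 7.27 = 119.6 mM.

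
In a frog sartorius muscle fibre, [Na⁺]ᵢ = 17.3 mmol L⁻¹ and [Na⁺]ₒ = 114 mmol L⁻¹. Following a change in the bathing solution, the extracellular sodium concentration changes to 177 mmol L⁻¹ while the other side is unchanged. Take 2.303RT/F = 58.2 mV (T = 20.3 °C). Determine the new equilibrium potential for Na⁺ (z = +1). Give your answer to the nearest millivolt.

59 mV

After the shift: [Na⁺]_out = 177, [Na⁺]_in = 17.3 mmol L⁻¹.
E_new = (58.2/1)·log₁₀(177/17.3) = 58.20 · (1.0099) = 58.78 mV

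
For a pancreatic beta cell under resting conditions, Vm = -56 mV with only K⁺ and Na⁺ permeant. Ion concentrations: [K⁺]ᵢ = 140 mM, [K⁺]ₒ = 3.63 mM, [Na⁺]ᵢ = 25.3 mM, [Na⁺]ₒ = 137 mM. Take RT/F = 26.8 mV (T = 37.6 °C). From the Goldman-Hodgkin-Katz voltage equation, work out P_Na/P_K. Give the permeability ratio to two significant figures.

Let α = P_Na/P_K. GHK: Vm = 26.8·ln[(Kₒ + α·Naₒ)/(Kᵢ + α·Naᵢ)].
e^(Vm/26.8) = e^(-56.0/26.8) = 0.12374
So 0.12374·(Kᵢ + α·Naᵢ) = Kₒ + α·Naₒ → α = (0.12374·140.0 − 3.63) / (137.0 − 0.12374·25.3)
α = (17.32 − 3.63) / (137.0 − 3.131) = 13.69/133.9 = 0.1023

0.10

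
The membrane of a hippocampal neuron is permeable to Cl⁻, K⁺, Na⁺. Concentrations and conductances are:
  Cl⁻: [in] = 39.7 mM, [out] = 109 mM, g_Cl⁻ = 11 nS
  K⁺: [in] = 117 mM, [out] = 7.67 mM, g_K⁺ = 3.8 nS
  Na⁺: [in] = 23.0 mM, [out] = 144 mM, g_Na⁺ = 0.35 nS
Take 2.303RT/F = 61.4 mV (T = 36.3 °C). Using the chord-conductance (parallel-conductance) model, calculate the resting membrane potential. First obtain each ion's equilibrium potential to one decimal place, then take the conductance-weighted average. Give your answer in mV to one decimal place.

E_Cl⁻ = (61.4/-1)·log₁₀(109/39.7) = -26.9 mV
E_K⁺ = (61.4/1)·log₁₀(7.67/117) = -72.7 mV
E_Na⁺ = (61.4/1)·log₁₀(144/23.0) = 48.9 mV
Vm = (Σ gᵢEᵢ)/(Σ gᵢ) = (11·-26.9 + 3.8·-72.7 + 0.35·48.9) / (11 + 3.8 + 0.35)
= -555.04 / 15.15 = -36.64 mV

-36.6 mV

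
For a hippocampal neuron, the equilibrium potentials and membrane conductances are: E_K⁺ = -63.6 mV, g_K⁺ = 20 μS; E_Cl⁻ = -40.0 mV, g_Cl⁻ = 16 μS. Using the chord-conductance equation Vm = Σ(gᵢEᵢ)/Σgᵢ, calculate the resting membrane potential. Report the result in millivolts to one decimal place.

Σ gᵢEᵢ = 20·(-63.6) + 16·(-40.0) = -1912.00
Σ gᵢ = 20 + 16 = 36
Vm = -1912.00 / 36 = -53.11 mV

-53.1 mV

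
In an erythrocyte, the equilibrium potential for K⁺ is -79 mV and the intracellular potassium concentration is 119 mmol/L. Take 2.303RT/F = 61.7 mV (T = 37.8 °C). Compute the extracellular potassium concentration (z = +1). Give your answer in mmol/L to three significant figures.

6.24 mmol/L

Nernst: E = (61.7/1) · log₁₀([out]/[in]), so log₁₀([out]/[in]) = -79.0 × 1 / 61.7 = -1.2804.
[out]/[in] = 10^(-1.2804) = 0.05243.
[out] = 0.05243 × 119 = 6.24 mmol/L.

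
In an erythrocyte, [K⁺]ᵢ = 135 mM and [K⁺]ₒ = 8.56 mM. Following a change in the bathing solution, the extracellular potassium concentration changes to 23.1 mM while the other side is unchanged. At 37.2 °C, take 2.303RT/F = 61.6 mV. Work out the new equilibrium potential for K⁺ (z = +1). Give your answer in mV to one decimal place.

After the shift: [K⁺]_out = 23.1, [K⁺]_in = 135 mM.
E_new = (61.6/1)·log₁₀(23.1/135) = 61.60 · (-0.7667) = -47.23 mV

-47.2 mV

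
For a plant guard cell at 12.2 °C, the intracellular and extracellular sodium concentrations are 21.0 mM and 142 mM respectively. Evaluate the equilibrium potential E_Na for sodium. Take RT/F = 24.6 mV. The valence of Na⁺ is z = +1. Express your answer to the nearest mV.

E = (24.6/z) · ln([Na⁺]_out/[Na⁺]_in) with z = +1.
= (24.6/1) · ln(142/21.0) = 24.60 · ln(6.762)
= 24.60 · (1.9113) = 47.02 mV

47 mV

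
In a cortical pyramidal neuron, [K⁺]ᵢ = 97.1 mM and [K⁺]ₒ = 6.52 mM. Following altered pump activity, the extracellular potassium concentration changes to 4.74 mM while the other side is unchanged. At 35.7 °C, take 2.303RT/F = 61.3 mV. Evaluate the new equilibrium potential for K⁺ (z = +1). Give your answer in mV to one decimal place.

-80.4 mV

After the shift: [K⁺]_out = 4.74, [K⁺]_in = 97.1 mM.
E_new = (61.3/1)·log₁₀(4.74/97.1) = 61.30 · (-1.3114) = -80.39 mV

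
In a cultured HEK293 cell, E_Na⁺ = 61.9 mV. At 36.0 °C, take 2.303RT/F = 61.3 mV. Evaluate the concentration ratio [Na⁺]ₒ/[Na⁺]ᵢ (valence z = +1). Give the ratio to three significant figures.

10.2

log₁₀([out]/[in]) = E·z/(61.3) = 61.9 × 1 / 61.3 = 1.0098
[out]/[in] = 10^(1.0098) = 10.23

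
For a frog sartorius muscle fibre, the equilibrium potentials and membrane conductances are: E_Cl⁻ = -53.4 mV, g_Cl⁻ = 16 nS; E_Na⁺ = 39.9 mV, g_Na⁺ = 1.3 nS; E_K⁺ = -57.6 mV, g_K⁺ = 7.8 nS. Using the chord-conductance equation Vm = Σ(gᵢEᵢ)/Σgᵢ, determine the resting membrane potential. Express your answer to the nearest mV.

Σ gᵢEᵢ = 16·(-53.4) + 1.3·(39.9) + 7.8·(-57.6) = -1251.81
Σ gᵢ = 16 + 1.3 + 7.8 = 25.1
Vm = -1251.81 / 25.1 = -49.87 mV

-50 mV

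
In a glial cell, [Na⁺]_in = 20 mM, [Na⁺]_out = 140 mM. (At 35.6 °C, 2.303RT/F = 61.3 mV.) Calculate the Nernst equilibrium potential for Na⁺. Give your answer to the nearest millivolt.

52 mV

E = (61.3/z) · log₁₀([Na⁺]_out/[Na⁺]_in) with z = +1.
= (61.3/1) · log₁₀(140/20) = 61.30 · log₁₀(7)
= 61.30 · (0.8451) = 51.80 mV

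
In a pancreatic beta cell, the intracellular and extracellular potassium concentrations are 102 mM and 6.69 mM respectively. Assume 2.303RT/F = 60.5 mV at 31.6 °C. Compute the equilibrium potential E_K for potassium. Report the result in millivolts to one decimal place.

-71.6 mV

E = (60.5/z) · log₁₀([K⁺]_out/[K⁺]_in) with z = +1.
= (60.5/1) · log₁₀(6.69/102) = 60.50 · log₁₀(0.06559)
= 60.50 · (-1.1832) = -71.58 mV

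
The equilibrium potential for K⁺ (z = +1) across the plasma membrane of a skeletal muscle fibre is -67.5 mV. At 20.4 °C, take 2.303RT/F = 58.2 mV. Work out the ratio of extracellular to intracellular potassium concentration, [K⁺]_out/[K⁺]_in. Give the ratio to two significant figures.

log₁₀([out]/[in]) = E·z/(58.2) = -67.5 × 1 / 58.2 = -1.1598
[out]/[in] = 10^(-1.1598) = 0.06922

0.069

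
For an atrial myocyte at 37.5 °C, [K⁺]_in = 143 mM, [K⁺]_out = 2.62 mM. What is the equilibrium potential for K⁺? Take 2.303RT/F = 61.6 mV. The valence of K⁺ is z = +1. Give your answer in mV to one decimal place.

-107.0 mV

E = (61.6/z) · log₁₀([K⁺]_out/[K⁺]_in) with z = +1.
= (61.6/1) · log₁₀(2.62/143) = 61.60 · log₁₀(0.01832)
= 61.60 · (-1.7370) = -107.00 mV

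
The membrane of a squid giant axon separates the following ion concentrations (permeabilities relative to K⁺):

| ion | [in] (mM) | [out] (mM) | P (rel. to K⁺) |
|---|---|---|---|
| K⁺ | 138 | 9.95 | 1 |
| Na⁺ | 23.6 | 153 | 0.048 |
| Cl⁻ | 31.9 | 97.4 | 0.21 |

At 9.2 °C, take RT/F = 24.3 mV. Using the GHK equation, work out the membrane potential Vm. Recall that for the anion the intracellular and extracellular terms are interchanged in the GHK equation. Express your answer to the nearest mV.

-46 mV

Vm = 24.3 · ln[(Σ P·[cation]ₒ + Σ P·[anion]ᵢ) / (Σ P·[cation]ᵢ + Σ P·[anion]ₒ)]
Numerator = 1×9.95 + 0.048×153 + 0.21×31.9 = 23.99
Denominator = 1×138 + 0.048×23.6 + 0.21×97.4 = 159.6
Vm = 24.3 · ln(0.15034) = 24.3 × (-1.8948) = -46.04 mV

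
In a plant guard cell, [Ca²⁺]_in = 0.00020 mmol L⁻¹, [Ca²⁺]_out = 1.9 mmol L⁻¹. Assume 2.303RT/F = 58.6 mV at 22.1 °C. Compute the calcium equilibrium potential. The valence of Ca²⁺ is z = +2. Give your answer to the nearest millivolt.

E = (58.6/z) · log₁₀([Ca²⁺]_out/[Ca²⁺]_in) with z = +2.
= (58.6/2) · log₁₀(1.9/0.00020) = 29.30 · log₁₀(9500)
= 29.30 · (3.9777) = 116.55 mV

117 mV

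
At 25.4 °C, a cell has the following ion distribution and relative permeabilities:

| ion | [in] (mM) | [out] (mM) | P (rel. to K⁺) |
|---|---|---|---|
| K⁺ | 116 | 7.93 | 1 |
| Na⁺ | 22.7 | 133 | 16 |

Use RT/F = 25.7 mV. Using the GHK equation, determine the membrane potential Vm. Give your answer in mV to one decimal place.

38.4 mV

Vm = 25.7 · ln[(Σ P·[cation]ₒ + Σ P·[anion]ᵢ) / (Σ P·[cation]ᵢ + Σ P·[anion]ₒ)]
Numerator = 1×7.93 + 16×133 = 2136
Denominator = 1×116 + 16×22.7 = 479.2
Vm = 25.7 · ln(4.4573) = 25.7 × (1.4945) = 38.41 mV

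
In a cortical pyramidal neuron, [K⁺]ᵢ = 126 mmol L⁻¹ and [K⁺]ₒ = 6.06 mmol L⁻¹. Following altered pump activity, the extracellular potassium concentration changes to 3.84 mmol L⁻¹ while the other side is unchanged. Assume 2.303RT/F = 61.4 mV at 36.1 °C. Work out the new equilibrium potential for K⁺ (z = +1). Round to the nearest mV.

After the shift: [K⁺]_out = 3.84, [K⁺]_in = 126 mmol L⁻¹.
E_new = (61.4/1)·log₁₀(3.84/126) = 61.40 · (-1.5160) = -93.08 mV

-93 mV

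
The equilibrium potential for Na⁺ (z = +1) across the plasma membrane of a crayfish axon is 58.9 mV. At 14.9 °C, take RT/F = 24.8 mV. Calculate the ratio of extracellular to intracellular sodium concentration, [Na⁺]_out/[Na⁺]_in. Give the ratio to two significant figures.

ln([out]/[in]) = E·z/(24.8) = 58.9 × 1 / 24.8 = 2.3750
[out]/[in] = e^(2.3750) = 10.75

11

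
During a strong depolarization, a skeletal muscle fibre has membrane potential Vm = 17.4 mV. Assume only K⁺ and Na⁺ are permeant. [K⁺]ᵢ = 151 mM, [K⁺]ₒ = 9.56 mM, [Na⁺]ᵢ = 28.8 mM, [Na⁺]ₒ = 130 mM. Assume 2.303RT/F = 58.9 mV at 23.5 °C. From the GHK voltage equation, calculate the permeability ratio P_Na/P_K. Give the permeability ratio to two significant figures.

3.9

Let α = P_Na/P_K. GHK: Vm = 58.9·log₁₀[(Kₒ + α·Naₒ)/(Kᵢ + α·Naᵢ)].
10^(Vm/58.9) = 10^(17.4/58.9) = 1.9743
So 1.9743·(Kᵢ + α·Naᵢ) = Kₒ + α·Naₒ → α = (1.9743·151.0 − 9.56) / (130.0 − 1.9743·28.8)
α = (298.1 − 9.56) / (130.0 − 56.86) = 288.6/73.14 = 3.945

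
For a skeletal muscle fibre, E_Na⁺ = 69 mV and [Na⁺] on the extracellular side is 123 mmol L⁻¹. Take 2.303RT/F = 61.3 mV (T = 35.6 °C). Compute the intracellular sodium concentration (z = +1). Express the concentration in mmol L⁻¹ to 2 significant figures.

Nernst: E = (61.3/1) · log₁₀([out]/[in]), so log₁₀([out]/[in]) = 69.0 × 1 / 61.3 = 1.1256.
[out]/[in] = 10^(1.1256) = 13.35.
[in] = 123 / 13.35 = 9.211 mmol L⁻¹.

9.2 mmol L⁻¹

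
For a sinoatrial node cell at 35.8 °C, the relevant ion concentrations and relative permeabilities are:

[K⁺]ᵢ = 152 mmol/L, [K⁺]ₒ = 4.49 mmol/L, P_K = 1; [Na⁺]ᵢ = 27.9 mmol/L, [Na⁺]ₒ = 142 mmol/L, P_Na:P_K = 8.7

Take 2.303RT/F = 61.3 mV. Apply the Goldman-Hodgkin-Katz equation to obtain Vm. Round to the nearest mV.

Vm = 61.3 · log₁₀[(Σ P·[cation]ₒ + Σ P·[anion]ᵢ) / (Σ P·[cation]ᵢ + Σ P·[anion]ₒ)]
Numerator = 1×4.49 + 8.7×142 = 1240
Denominator = 1×152 + 8.7×27.9 = 394.7
Vm = 61.3 · log₁₀(3.1411) = 61.3 × (0.4971) = 30.47 mV

30 mV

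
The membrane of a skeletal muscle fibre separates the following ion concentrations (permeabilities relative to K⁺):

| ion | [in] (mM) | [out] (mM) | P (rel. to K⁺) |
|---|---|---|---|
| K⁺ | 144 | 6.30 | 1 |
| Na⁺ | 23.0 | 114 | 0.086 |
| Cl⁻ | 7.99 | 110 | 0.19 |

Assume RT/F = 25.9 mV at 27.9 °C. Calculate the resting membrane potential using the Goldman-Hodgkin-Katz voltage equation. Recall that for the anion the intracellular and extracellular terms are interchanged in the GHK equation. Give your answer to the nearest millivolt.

Vm = 25.9 · ln[(Σ P·[cation]ₒ + Σ P·[anion]ᵢ) / (Σ P·[cation]ᵢ + Σ P·[anion]ₒ)]
Numerator = 1×6.30 + 0.086×114 + 0.19×7.99 = 17.62
Denominator = 1×144 + 0.086×23.0 + 0.19×110 = 166.9
Vm = 25.9 · ln(0.1056) = 25.9 × (-2.2481) = -58.23 mV

-58 mV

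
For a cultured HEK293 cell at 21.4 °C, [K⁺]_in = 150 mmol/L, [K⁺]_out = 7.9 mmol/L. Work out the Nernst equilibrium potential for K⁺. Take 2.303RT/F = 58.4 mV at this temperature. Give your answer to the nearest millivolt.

E = (58.4/z) · log₁₀([K⁺]_out/[K⁺]_in) with z = +1.
= (58.4/1) · log₁₀(7.9/150) = 58.40 · log₁₀(0.05267)
= 58.40 · (-1.2785) = -74.66 mV

-75 mV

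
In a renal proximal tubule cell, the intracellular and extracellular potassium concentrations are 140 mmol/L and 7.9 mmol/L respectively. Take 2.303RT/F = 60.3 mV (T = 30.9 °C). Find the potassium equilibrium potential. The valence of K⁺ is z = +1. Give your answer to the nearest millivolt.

-75 mV

E = (60.3/z) · log₁₀([K⁺]_out/[K⁺]_in) with z = +1.
= (60.3/1) · log₁₀(7.9/140) = 60.30 · log₁₀(0.05643)
= 60.30 · (-1.2485) = -75.28 mV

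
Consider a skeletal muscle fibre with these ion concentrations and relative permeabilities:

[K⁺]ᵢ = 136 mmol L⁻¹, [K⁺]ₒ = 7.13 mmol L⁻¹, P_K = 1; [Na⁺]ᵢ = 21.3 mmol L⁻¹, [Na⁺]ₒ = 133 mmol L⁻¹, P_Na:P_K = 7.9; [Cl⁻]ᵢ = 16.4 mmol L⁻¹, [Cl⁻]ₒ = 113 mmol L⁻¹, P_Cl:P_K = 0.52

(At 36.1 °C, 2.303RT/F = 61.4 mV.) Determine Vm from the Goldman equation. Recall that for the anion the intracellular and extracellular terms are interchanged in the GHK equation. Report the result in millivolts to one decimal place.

Vm = 61.4 · log₁₀[(Σ P·[cation]ₒ + Σ P·[anion]ᵢ) / (Σ P·[cation]ᵢ + Σ P·[anion]ₒ)]
Numerator = 1×7.13 + 7.9×133 + 0.52×16.4 = 1066
Denominator = 1×136 + 7.9×21.3 + 0.52×113 = 363
Vm = 61.4 · log₁₀(2.9374) = 61.4 × (0.4680) = 28.73 mV

28.7 mV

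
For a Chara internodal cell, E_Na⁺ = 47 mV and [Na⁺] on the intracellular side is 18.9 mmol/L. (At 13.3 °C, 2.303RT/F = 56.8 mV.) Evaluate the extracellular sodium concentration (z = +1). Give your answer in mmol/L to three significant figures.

Nernst: E = (56.8/1) · log₁₀([out]/[in]), so log₁₀([out]/[in]) = 47.0 × 1 / 56.8 = 0.8275.
[out]/[in] = 10^(0.8275) = 6.721.
[out] = 6.721 × 18.9 = 127 mmol/L.

127 mmol/L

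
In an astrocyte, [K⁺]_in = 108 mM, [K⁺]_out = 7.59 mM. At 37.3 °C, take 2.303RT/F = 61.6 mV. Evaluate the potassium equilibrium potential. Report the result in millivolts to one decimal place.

-71.0 mV

E = (61.6/z) · log₁₀([K⁺]_out/[K⁺]_in) with z = +1.
= (61.6/1) · log₁₀(7.59/108) = 61.60 · log₁₀(0.07028)
= 61.60 · (-1.1532) = -71.04 mV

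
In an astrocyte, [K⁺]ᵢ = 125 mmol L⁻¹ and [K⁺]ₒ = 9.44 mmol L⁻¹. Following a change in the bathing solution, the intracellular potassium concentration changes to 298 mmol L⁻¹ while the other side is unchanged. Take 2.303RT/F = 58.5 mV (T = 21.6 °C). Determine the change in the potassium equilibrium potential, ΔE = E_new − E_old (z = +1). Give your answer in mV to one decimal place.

E_old = (58.5/1)·log₁₀(9.44/125) = -65.63 mV
E_new = (58.5/1)·log₁₀(9.44/298) = -87.71 mV
ΔE = -87.71 − (-65.63) = -22.07 mV

-22.1 mV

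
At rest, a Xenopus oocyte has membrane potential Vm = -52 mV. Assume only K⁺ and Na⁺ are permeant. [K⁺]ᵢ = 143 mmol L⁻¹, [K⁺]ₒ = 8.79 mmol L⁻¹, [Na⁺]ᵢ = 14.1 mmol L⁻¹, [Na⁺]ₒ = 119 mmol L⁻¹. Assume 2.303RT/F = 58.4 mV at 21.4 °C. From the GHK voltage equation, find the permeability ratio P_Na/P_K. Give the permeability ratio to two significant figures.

Let α = P_Na/P_K. GHK: Vm = 58.4·log₁₀[(Kₒ + α·Naₒ)/(Kᵢ + α·Naᵢ)].
10^(Vm/58.4) = 10^(-52.0/58.4) = 0.1287
So 0.1287·(Kᵢ + α·Naᵢ) = Kₒ + α·Naₒ → α = (0.1287·143.0 − 8.79) / (119.0 − 0.1287·14.1)
α = (18.4 − 8.79) / (119.0 − 1.815) = 9.615/117.2 = 0.08205

0.082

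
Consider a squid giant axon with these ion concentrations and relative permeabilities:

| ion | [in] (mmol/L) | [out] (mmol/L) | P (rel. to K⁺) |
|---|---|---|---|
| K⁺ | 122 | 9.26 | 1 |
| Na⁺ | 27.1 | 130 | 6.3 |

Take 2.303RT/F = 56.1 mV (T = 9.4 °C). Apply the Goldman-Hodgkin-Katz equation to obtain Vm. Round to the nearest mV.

Vm = 56.1 · log₁₀[(Σ P·[cation]ₒ + Σ P·[anion]ᵢ) / (Σ P·[cation]ᵢ + Σ P·[anion]ₒ)]
Numerator = 1×9.26 + 6.3×130 = 828.3
Denominator = 1×122 + 6.3×27.1 = 292.7
Vm = 56.1 · log₁₀(2.8294) = 56.1 × (0.4517) = 25.34 mV

25 mV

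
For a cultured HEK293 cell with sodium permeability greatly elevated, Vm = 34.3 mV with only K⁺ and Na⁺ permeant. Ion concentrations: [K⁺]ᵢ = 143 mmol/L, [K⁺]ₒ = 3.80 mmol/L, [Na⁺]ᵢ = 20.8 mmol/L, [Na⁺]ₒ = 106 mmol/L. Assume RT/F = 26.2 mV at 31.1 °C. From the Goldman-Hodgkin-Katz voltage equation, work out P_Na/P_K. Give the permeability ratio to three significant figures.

Let α = P_Na/P_K. GHK: Vm = 26.2·ln[(Kₒ + α·Naₒ)/(Kᵢ + α·Naᵢ)].
e^(Vm/26.2) = e^(34.3/26.2) = 3.7031
So 3.7031·(Kᵢ + α·Naᵢ) = Kₒ + α·Naₒ → α = (3.7031·143.0 − 3.8) / (106.0 − 3.7031·20.8)
α = (529.5 − 3.8) / (106.0 − 77.02) = 525.7/28.98 = 18.14

18.1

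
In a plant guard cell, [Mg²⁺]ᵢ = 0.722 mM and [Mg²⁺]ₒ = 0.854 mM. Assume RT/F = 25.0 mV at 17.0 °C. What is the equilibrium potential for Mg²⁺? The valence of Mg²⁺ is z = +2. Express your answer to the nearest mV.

2 mV

E = (25.0/z) · ln([Mg²⁺]_out/[Mg²⁺]_in) with z = +2.
= (25.0/2) · ln(0.854/0.722) = 12.50 · ln(1.183)
= 12.50 · (0.1679) = 2.10 mV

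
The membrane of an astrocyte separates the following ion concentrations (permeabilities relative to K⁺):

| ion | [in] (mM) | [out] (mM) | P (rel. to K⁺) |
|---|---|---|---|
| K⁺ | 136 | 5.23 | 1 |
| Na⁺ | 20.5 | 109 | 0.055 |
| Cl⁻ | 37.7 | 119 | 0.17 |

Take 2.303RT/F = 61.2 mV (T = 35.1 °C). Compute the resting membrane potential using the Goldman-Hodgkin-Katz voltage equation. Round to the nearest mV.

-58 mV

Vm = 61.2 · log₁₀[(Σ P·[cation]ₒ + Σ P·[anion]ᵢ) / (Σ P·[cation]ᵢ + Σ P·[anion]ₒ)]
Numerator = 1×5.23 + 0.055×109 + 0.17×37.7 = 17.63
Denominator = 1×136 + 0.055×20.5 + 0.17×119 = 157.4
Vm = 61.2 · log₁₀(0.11206) = 61.2 × (-0.9505) = -58.17 mV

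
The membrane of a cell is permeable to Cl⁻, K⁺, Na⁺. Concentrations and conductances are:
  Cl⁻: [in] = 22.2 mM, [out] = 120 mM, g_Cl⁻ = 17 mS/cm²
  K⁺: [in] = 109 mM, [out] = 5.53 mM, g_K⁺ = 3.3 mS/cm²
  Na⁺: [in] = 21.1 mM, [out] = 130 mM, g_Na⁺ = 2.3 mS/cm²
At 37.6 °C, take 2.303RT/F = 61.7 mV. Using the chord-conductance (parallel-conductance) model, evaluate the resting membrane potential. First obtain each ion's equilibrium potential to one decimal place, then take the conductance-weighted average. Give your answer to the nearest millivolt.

E_Cl⁻ = (61.7/-1)·log₁₀(120/22.2) = -45.2 mV
E_K⁺ = (61.7/1)·log₁₀(5.53/109) = -79.9 mV
E_Na⁺ = (61.7/1)·log₁₀(130/21.1) = 48.7 mV
Vm = (Σ gᵢEᵢ)/(Σ gᵢ) = (17·-45.2 + 3.3·-79.9 + 2.3·48.7) / (17 + 3.3 + 2.3)
= -920.06 / 22.6 = -40.71 mV

-41 mV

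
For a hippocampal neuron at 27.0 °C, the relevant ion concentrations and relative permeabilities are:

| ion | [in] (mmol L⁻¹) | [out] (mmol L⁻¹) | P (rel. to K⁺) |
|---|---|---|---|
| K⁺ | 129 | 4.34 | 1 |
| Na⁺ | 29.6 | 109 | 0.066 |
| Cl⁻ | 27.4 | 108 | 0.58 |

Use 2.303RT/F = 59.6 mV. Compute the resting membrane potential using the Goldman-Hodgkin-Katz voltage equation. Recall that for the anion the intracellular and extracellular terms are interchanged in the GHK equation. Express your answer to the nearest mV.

Vm = 59.6 · log₁₀[(Σ P·[cation]ₒ + Σ P·[anion]ᵢ) / (Σ P·[cation]ᵢ + Σ P·[anion]ₒ)]
Numerator = 1×4.34 + 0.066×109 + 0.58×27.4 = 27.43
Denominator = 1×129 + 0.066×29.6 + 0.58×108 = 193.6
Vm = 59.6 · log₁₀(0.14167) = 59.6 × (-0.8487) = -50.58 mV

-51 mV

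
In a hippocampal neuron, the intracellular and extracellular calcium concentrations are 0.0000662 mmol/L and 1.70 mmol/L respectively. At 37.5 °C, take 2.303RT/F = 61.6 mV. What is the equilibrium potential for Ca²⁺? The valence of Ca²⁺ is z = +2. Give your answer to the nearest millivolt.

E = (61.6/z) · log₁₀([Ca²⁺]_out/[Ca²⁺]_in) with z = +2.
= (61.6/2) · log₁₀(1.70/0.0000662) = 30.80 · log₁₀(2.568e+04)
= 30.80 · (4.4096) = 135.82 mV

136 mV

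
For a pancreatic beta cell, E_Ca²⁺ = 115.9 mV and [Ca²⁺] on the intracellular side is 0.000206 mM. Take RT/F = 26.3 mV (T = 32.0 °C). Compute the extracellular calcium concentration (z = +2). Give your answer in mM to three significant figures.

Nernst: E = (26.3/2) · ln([out]/[in]), so ln([out]/[in]) = 115.9 × 2 / 26.3 = 8.8137.
[out]/[in] = e^(8.8137) = 6726.
[out] = 6726 × 0.000206 = 1.385 mM.

1.39 mM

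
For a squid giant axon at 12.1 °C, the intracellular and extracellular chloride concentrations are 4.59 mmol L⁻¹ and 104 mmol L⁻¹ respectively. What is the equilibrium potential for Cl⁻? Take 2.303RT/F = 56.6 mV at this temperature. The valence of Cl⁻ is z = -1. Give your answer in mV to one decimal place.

-76.7 mV

E = (56.6/z) · log₁₀([Cl⁻]_out/[Cl⁻]_in) with z = -1.
For an anion, dividing by z = -1 reverses the sign.
= (56.6/-1) · log₁₀(104/4.59) = -56.60 · log₁₀(22.66)
= -56.60 · (1.3552) = -76.71 mV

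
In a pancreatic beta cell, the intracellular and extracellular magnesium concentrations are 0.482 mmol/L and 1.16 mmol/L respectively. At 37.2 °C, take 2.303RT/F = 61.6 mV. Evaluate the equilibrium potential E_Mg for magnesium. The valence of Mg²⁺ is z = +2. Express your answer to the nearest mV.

E = (61.6/z) · log₁₀([Mg²⁺]_out/[Mg²⁺]_in) with z = +2.
= (61.6/2) · log₁₀(1.16/0.482) = 30.80 · log₁₀(2.407)
= 30.80 · (0.3814) = 11.75 mV

12 mV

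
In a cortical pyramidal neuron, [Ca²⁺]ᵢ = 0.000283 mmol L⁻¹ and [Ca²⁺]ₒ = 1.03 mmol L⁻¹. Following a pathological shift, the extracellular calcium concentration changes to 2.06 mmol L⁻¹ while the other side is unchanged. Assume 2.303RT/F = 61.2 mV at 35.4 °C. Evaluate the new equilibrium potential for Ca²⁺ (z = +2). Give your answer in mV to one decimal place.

118.2 mV

After the shift: [Ca²⁺]_out = 2.06, [Ca²⁺]_in = 0.000283 mmol L⁻¹.
E_new = (61.2/2)·log₁₀(2.06/0.000283) = 30.60 · (3.8621) = 118.18 mV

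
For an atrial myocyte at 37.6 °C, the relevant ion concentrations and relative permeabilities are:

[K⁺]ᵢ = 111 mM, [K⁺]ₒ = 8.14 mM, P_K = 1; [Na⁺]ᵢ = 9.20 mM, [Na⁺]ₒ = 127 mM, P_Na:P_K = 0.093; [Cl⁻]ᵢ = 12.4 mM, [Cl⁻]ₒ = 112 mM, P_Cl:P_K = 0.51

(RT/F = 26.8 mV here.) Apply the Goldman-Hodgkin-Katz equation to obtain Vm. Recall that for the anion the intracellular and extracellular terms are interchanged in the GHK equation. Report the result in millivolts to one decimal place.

-49.9 mV

Vm = 26.8 · ln[(Σ P·[cation]ₒ + Σ P·[anion]ᵢ) / (Σ P·[cation]ᵢ + Σ P·[anion]ₒ)]
Numerator = 1×8.14 + 0.093×127 + 0.51×12.4 = 26.28
Denominator = 1×111 + 0.093×9.20 + 0.51×112 = 169
Vm = 26.8 · ln(0.1555) = 26.8 × (-1.8611) = -49.88 mV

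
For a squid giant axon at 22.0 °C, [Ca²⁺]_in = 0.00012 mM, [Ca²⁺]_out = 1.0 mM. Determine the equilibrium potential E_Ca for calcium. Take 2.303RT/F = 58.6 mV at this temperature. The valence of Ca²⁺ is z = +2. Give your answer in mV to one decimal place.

114.9 mV

E = (58.6/z) · log₁₀([Ca²⁺]_out/[Ca²⁺]_in) with z = +2.
= (58.6/2) · log₁₀(1.0/0.00012) = 29.30 · log₁₀(8333)
= 29.30 · (3.9208) = 114.88 mV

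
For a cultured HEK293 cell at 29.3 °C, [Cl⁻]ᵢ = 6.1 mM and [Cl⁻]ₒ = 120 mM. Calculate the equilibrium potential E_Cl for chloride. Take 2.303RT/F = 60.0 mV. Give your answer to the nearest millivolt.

E = (60.0/z) · log₁₀([Cl⁻]_out/[Cl⁻]_in) with z = -1.
For an anion, dividing by z = -1 reverses the sign.
= (60.0/-1) · log₁₀(120/6.1) = -60.00 · log₁₀(19.67)
= -60.00 · (1.2939) = -77.63 mV

-78 mV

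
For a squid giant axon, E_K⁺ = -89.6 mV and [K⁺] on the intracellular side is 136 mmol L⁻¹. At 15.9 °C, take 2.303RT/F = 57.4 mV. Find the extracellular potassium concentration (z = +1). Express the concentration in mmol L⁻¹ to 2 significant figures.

3.7 mmol L⁻¹

Nernst: E = (57.4/1) · log₁₀([out]/[in]), so log₁₀([out]/[in]) = -89.6 × 1 / 57.4 = -1.5610.
[out]/[in] = 10^(-1.5610) = 0.02748.
[out] = 0.02748 × 136 = 3.737 mmol L⁻¹.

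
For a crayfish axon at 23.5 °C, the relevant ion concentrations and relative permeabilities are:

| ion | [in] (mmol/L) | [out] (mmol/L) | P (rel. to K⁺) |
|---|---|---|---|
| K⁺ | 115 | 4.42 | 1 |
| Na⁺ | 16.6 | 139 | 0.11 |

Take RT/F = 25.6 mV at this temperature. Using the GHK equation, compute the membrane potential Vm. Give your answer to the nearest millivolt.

Vm = 25.6 · ln[(Σ P·[cation]ₒ + Σ P·[anion]ᵢ) / (Σ P·[cation]ᵢ + Σ P·[anion]ₒ)]
Numerator = 1×4.42 + 0.11×139 = 19.71
Denominator = 1×115 + 0.11×16.6 = 116.8
Vm = 25.6 · ln(0.16871) = 25.6 × (-1.7796) = -45.56 mV

-46 mV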